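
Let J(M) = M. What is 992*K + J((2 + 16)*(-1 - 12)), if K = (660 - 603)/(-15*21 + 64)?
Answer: -115278/251 ≈ -459.27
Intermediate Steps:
K = -57/251 (K = 57/(-315 + 64) = 57/(-251) = 57*(-1/251) = -57/251 ≈ -0.22709)
992*K + J((2 + 16)*(-1 - 12)) = 992*(-57/251) + (2 + 16)*(-1 - 12) = -56544/251 + 18*(-13) = -56544/251 - 234 = -115278/251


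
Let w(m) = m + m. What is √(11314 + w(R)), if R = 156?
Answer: √11626 ≈ 107.82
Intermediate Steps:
w(m) = 2*m
√(11314 + w(R)) = √(11314 + 2*156) = √(11314 + 312) = √11626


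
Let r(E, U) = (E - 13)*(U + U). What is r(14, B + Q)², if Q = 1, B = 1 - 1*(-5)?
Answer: 196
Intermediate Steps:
B = 6 (B = 1 + 5 = 6)
r(E, U) = 2*U*(-13 + E) (r(E, U) = (-13 + E)*(2*U) = 2*U*(-13 + E))
r(14, B + Q)² = (2*(6 + 1)*(-13 + 14))² = (2*7*1)² = 14² = 196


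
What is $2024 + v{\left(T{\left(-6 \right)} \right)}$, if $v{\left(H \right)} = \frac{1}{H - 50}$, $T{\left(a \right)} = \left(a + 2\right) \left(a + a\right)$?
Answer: $\frac{4047}{2} \approx 2023.5$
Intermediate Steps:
$T{\left(a \right)} = 2 a \left(2 + a\right)$ ($T{\left(a \right)} = \left(2 + a\right) 2 a = 2 a \left(2 + a\right)$)
$v{\left(H \right)} = \frac{1}{-50 + H}$
$2024 + v{\left(T{\left(-6 \right)} \right)} = 2024 + \frac{1}{-50 + 2 \left(-6\right) \left(2 - 6\right)} = 2024 + \frac{1}{-50 + 2 \left(-6\right) \left(-4\right)} = 2024 + \frac{1}{-50 + 48} = 2024 + \frac{1}{-2} = 2024 - \frac{1}{2} = \frac{4047}{2}$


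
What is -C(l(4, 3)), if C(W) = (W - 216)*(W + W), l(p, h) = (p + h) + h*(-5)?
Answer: -3584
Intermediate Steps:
l(p, h) = p - 4*h (l(p, h) = (h + p) - 5*h = p - 4*h)
C(W) = 2*W*(-216 + W) (C(W) = (-216 + W)*(2*W) = 2*W*(-216 + W))
-C(l(4, 3)) = -2*(4 - 4*3)*(-216 + (4 - 4*3)) = -2*(4 - 12)*(-216 + (4 - 12)) = -2*(-8)*(-216 - 8) = -2*(-8)*(-224) = -1*3584 = -3584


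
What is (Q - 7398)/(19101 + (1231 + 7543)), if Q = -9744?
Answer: -17142/27875 ≈ -0.61496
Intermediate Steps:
(Q - 7398)/(19101 + (1231 + 7543)) = (-9744 - 7398)/(19101 + (1231 + 7543)) = -17142/(19101 + 8774) = -17142/27875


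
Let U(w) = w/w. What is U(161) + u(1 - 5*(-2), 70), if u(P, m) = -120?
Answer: -119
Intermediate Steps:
U(w) = 1
U(161) + u(1 - 5*(-2), 70) = 1 - 120 = -119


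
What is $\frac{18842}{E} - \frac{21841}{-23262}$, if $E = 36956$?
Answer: $\frac{155682325}{107458809} \approx 1.4488$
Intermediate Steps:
$\frac{18842}{E} - \frac{21841}{-23262} = \frac{18842}{36956} - \frac{21841}{-23262} = 18842 \cdot \frac{1}{36956} - - \frac{21841}{23262} = \frac{9421}{18478} + \frac{21841}{23262} = \frac{155682325}{107458809}$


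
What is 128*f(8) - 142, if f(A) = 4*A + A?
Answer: 4978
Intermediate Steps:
f(A) = 5*A
128*f(8) - 142 = 128*(5*8) - 142 = 128*40 - 142 = 5120 - 142 = 4978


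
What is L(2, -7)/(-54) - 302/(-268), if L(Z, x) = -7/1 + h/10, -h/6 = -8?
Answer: 10561/9045 ≈ 1.1676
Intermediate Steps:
h = 48 (h = -6*(-8) = 48)
L(Z, x) = -11/5 (L(Z, x) = -7/1 + 48/10 = -7*1 + 48*(1/10) = -7 + 24/5 = -11/5)
L(2, -7)/(-54) - 302/(-268) = -11/5/(-54) - 302/(-268) = -11/5*(-1/54) - 302*(-1/268) = 11/270 + 151/134 = 10561/9045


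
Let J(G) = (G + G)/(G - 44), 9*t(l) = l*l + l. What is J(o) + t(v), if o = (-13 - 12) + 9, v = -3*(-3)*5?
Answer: 3458/15 ≈ 230.53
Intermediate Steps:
v = 45 (v = 9*5 = 45)
t(l) = l/9 + l²/9 (t(l) = (l*l + l)/9 = (l² + l)/9 = (l + l²)/9 = l/9 + l²/9)
o = -16 (o = -25 + 9 = -16)
J(G) = 2*G/(-44 + G) (J(G) = (2*G)/(-44 + G) = 2*G/(-44 + G))
J(o) + t(v) = 2*(-16)/(-44 - 16) + (⅑)*45*(1 + 45) = 2*(-16)/(-60) + (⅑)*45*46 = 2*(-16)*(-1/60) + 230 = 8/15 + 230 = 3458/15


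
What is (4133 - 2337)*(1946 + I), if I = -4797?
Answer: -5120396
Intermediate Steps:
(4133 - 2337)*(1946 + I) = (4133 - 2337)*(1946 - 4797) = 1796*(-2851) = -5120396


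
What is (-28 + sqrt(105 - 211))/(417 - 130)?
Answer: -4/41 + I*sqrt(106)/287 ≈ -0.097561 + 0.035873*I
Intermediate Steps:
(-28 + sqrt(105 - 211))/(417 - 130) = (-28 + sqrt(-106))/287 = (-28 + I*sqrt(106))*(1/287) = -4/41 + I*sqrt(106)/287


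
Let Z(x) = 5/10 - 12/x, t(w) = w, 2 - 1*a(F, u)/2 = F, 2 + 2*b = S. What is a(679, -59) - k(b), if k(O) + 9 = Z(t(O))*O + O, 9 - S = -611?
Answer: -3593/2 ≈ -1796.5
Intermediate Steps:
S = 620 (S = 9 - 1*(-611) = 9 + 611 = 620)
b = 309 (b = -1 + (1/2)*620 = -1 + 310 = 309)
a(F, u) = 4 - 2*F
Z(x) = 1/2 - 12/x (Z(x) = 5*(1/10) - 12/x = 1/2 - 12/x)
k(O) = -21 + 3*O/2 (k(O) = -9 + (((-24 + O)/(2*O))*O + O) = -9 + ((-12 + O/2) + O) = -9 + (-12 + 3*O/2) = -21 + 3*O/2)
a(679, -59) - k(b) = (4 - 2*679) - (-21 + (3/2)*309) = (4 - 1358) - (-21 + 927/2) = -1354 - 1*885/2 = -1354 - 885/2 = -3593/2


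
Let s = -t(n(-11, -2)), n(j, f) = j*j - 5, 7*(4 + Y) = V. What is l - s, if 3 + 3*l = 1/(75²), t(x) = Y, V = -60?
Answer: -1603118/118125 ≈ -13.571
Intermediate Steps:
Y = -88/7 (Y = -4 + (⅐)*(-60) = -4 - 60/7 = -88/7 ≈ -12.571)
n(j, f) = -5 + j² (n(j, f) = j² - 5 = -5 + j²)
t(x) = -88/7
s = 88/7 (s = -1*(-88/7) = 88/7 ≈ 12.571)
l = -16874/16875 (l = -1 + 1/(3*(75²)) = -1 + (⅓)/5625 = -1 + (⅓)*(1/5625) = -1 + 1/16875 = -16874/16875 ≈ -0.99994)
l - s = -16874/16875 - 1*88/7 = -16874/16875 - 88/7 = -1603118/118125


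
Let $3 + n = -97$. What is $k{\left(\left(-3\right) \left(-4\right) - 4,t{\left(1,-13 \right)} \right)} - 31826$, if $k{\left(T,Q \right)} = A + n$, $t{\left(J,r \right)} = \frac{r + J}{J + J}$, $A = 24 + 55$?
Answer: $-31847$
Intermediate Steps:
$A = 79$
$t{\left(J,r \right)} = \frac{J + r}{2 J}$
$n = -100$ ($n = -3 - 97 = -100$)
$k{\left(T,Q \right)} = -21$ ($k{\left(T,Q \right)} = 79 - 100 = -21$)
$k{\left(\left(-3\right) \left(-4\right) - 4,t{\left(1,-13 \right)} \right)} - 31826 = -21 - 31826 = -31847$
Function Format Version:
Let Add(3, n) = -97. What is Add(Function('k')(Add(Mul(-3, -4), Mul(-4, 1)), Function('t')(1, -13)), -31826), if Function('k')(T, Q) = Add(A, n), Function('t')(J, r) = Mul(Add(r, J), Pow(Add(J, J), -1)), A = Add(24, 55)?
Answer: -31847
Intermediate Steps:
A = 79
Function('t')(J, r) = Mul(Rational(1, 2), Pow(J, -1), Add(J, r)) (Function('t')(J, r) = Mul(Add(J, r), Pow(Mul(2, J), -1)) = Mul(Add(J, r), Mul(Rational(1, 2), Pow(J, -1))) = Mul(Rational(1, 2), Pow(J, -1), Add(J, r)))
n = -100 (n = Add(-3, -97) = -100)
Function('k')(T, Q) = -21 (Function('k')(T, Q) = Add(79, -100) = -21)
Add(Function('k')(Add(Mul(-3, -4), Mul(-4, 1)), Function('t')(1, -13)), -31826) = Add(-21, -31826) = -31847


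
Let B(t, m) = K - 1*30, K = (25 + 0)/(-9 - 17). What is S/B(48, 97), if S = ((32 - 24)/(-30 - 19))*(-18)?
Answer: -3744/39445 ≈ -0.094917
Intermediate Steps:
K = -25/26 (K = 25/(-26) = 25*(-1/26) = -25/26 ≈ -0.96154)
B(t, m) = -805/26 (B(t, m) = -25/26 - 1*30 = -25/26 - 30 = -805/26)
S = 144/49 (S = (8/(-49))*(-18) = (8*(-1/49))*(-18) = -8/49*(-18) = 144/49 ≈ 2.9388)
S/B(48, 97) = 144/(49*(-805/26)) = (144/49)*(-26/805) = -3744/39445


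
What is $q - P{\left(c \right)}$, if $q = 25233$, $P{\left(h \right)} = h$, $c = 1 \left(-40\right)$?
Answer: $25273$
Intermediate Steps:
$c = -40$
$q - P{\left(c \right)} = 25233 - -40 = 25233 + 40 = 25273$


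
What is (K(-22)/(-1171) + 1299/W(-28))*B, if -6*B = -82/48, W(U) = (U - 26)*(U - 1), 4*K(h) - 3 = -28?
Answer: 41845051/176043456 ≈ 0.23770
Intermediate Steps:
K(h) = -25/4 (K(h) = ¾ + (¼)*(-28) = ¾ - 7 = -25/4)
W(U) = (-1 + U)*(-26 + U) (W(U) = (-26 + U)*(-1 + U) = (-1 + U)*(-26 + U))
B = 41/144 (B = -(-41)/(3*48) = -⅙*(-41/24) = 41/144 ≈ 0.28472)
(K(-22)/(-1171) + 1299/W(-28))*B = (-25/4/(-1171) + 1299/(26 + (-28)² - 27*(-28)))*(41/144) = (-25/4*(-1/1171) + 1299/(26 + 784 + 756))*(41/144) = (25/4684 + 1299/1566)*(41/144) = (25/4684 + 1299*(1/1566))*(41/144) = (25/4684 + 433/522)*(41/144) = (1020611/1222524)*(41/144) = 41845051/176043456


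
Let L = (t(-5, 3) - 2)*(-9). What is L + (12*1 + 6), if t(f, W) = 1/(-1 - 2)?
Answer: 39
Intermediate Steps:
t(f, W) = -1/3 (t(f, W) = 1/(-3) = -1/3)
L = 21 (L = (-1/3 - 2)*(-9) = -7/3*(-9) = 21)
L + (12*1 + 6) = 21 + (12*1 + 6) = 21 + (12 + 6) = 21 + 18 = 39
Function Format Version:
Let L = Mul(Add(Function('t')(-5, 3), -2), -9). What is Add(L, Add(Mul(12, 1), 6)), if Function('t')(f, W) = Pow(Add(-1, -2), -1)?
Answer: 39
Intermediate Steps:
Function('t')(f, W) = Rational(-1, 3) (Function('t')(f, W) = Pow(-3, -1) = Rational(-1, 3))
L = 21 (L = Mul(Add(Rational(-1, 3), -2), -9) = Mul(Rational(-7, 3), -9) = 21)
Add(L, Add(Mul(12, 1), 6)) = Add(21, Add(Mul(12, 1), 6)) = Add(21, Add(12, 6)) = Add(21, 18) = 39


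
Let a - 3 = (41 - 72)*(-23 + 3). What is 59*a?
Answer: 36757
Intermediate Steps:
a = 623 (a = 3 + (41 - 72)*(-23 + 3) = 3 - 31*(-20) = 3 + 620 = 623)
59*a = 59*623 = 36757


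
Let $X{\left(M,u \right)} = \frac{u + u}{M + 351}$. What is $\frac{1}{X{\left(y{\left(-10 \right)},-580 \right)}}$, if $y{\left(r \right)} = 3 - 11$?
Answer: $- \frac{343}{1160} \approx -0.29569$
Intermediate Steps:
$y{\left(r \right)} = -8$ ($y{\left(r \right)} = 3 - 11 = -8$)
$X{\left(M,u \right)} = \frac{2 u}{351 + M}$
$\frac{1}{X{\left(y{\left(-10 \right)},-580 \right)}} = \frac{1}{2 \left(-580\right) \frac{1}{351 - 8}} = \frac{1}{2 \left(-580\right) \frac{1}{343}} = \frac{1}{- \frac{1160}{343}} = - \frac{343}{1160}$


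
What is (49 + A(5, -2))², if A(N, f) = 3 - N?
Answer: 2209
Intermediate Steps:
(49 + A(5, -2))² = (49 + (3 - 1*5))² = (49 + (3 - 5))² = (49 - 2)² = 47² = 2209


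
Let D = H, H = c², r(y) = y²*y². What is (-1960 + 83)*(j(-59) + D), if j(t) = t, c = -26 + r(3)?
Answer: -5567182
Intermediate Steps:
r(y) = y⁴
c = 55 (c = -26 + 3⁴ = -26 + 81 = 55)
H = 3025 (H = 55² = 3025)
D = 3025
(-1960 + 83)*(j(-59) + D) = (-1960 + 83)*(-59 + 3025) = -1877*2966 = -5567182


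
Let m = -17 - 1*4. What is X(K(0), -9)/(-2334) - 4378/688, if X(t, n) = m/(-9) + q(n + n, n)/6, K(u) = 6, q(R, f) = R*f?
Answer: -7678825/1204344 ≈ -6.3759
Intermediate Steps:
m = -21 (m = -17 - 4 = -21)
X(t, n) = 7/3 + n²/3 (X(t, n) = -21/(-9) + ((n + n)*n)/6 = -21*(-⅑) + ((2*n)*n)*(⅙) = 7/3 + (2*n²)*(⅙) = 7/3 + n²/3)
X(K(0), -9)/(-2334) - 4378/688 = (7/3 + (⅓)*(-9)²)/(-2334) - 4378/688 = (7/3 + (⅓)*81)*(-1/2334) - 4378*1/688 = (7/3 + 27)*(-1/2334) - 2189/344 = (88/3)*(-1/2334) - 2189/344 = -44/3501 - 2189/344 = -7678825/1204344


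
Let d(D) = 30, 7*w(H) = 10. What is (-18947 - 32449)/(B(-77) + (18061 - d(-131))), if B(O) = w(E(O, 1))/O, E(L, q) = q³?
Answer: -27702444/9718699 ≈ -2.8504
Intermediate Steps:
w(H) = 10/7 (w(H) = (⅐)*10 = 10/7)
B(O) = 10/(7*O)
(-18947 - 32449)/(B(-77) + (18061 - d(-131))) = (-18947 - 32449)/((10/7)/(-77) + (18061 - 1*30)) = -51396/((10/7)*(-1/77) + (18061 - 30)) = -51396/(-10/539 + 18031) = -51396/9718699/539 = -51396*539/9718699 = -27702444/9718699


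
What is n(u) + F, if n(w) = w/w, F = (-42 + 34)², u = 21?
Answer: 65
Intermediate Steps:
F = 64 (F = (-8)² = 64)
n(w) = 1
n(u) + F = 1 + 64 = 65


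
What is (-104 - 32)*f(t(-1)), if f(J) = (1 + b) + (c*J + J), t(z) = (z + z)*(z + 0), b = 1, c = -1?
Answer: -272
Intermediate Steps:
t(z) = 2*z² (t(z) = (2*z)*z = 2*z²)
f(J) = 2 (f(J) = (1 + 1) + (-J + J) = 2 + 0 = 2)
(-104 - 32)*f(t(-1)) = (-104 - 32)*2 = -136*2 = -272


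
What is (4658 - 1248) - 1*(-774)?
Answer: 4184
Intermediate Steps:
(4658 - 1248) - 1*(-774) = 3410 + 774 = 4184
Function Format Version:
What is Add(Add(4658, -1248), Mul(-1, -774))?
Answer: 4184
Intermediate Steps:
Add(Add(4658, -1248), Mul(-1, -774)) = Add(3410, 774) = 4184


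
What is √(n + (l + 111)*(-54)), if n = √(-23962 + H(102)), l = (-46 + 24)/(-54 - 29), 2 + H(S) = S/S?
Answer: √(-41391270 + 6889*I*√23963)/83 ≈ 0.99845 + 77.52*I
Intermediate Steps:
H(S) = -1 (H(S) = -2 + S/S = -2 + 1 = -1)
l = 22/83 (l = -22/(-83) = -22*(-1/83) = 22/83 ≈ 0.26506)
n = I*√23963 (n = √(-23962 - 1) = √(-23963) = I*√23963 ≈ 154.8*I)
√(n + (l + 111)*(-54)) = √(I*√23963 + (22/83 + 111)*(-54)) = √(I*√23963 + (9235/83)*(-54)) = √(I*√23963 - 498690/83) = √(-498690/83 + I*√23963)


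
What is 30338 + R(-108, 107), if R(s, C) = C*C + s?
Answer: 41679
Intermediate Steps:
R(s, C) = s + C² (R(s, C) = C² + s = s + C²)
30338 + R(-108, 107) = 30338 + (-108 + 107²) = 30338 + (-108 + 11449) = 30338 + 11341 = 41679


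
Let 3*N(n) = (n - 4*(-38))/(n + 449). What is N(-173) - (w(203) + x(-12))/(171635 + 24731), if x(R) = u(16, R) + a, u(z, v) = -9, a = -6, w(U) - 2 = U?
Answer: -713501/27098508 ≈ -0.026330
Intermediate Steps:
w(U) = 2 + U
N(n) = (152 + n)/(3*(449 + n)) (N(n) = ((n - 4*(-38))/(n + 449))/3 = ((n + 152)/(449 + n))/3 = ((152 + n)/(449 + n))/3 = (152 + n)/(3*(449 + n)))
x(R) = -15 (x(R) = -9 - 6 = -15)
N(-173) - (w(203) + x(-12))/(171635 + 24731) = (152 - 173)/(3*(449 - 173)) - ((2 + 203) - 15)/(171635 + 24731) = (⅓)*(-21)/276 - (205 - 15)/196366 = (⅓)*(1/276)*(-21) - 190/196366 = -7/276 - 1*95/98183 = -7/276 - 95/98183 = -713501/27098508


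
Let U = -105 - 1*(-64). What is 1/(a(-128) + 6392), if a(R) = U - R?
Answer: 1/6479 ≈ 0.00015434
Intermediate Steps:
U = -41 (U = -105 + 64 = -41)
a(R) = -41 - R
1/(a(-128) + 6392) = 1/((-41 - 1*(-128)) + 6392) = 1/((-41 + 128) + 6392) = 1/(87 + 6392) = 1/6479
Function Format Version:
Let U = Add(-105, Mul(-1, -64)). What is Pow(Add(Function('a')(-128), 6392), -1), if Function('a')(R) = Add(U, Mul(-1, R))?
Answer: Rational(1, 6479) ≈ 0.00015434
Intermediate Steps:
U = -41 (U = Add(-105, 64) = -41)
Function('a')(R) = Add(-41, Mul(-1, R))
Pow(Add(Function('a')(-128), 6392), -1) = Pow(Add(Add(-41, Mul(-1, -128)), 6392), -1) = Pow(Add(Add(-41, 128), 6392), -1) = Pow(Add(87, 6392), -1) = Pow(6479, -1) = Rational(1, 6479)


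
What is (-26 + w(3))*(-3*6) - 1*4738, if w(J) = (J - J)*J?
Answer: -4270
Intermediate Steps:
w(J) = 0 (w(J) = 0*J = 0)
(-26 + w(3))*(-3*6) - 1*4738 = (-26 + 0)*(-3*6) - 1*4738 = -26*(-18) - 4738 = 468 - 4738 = -4270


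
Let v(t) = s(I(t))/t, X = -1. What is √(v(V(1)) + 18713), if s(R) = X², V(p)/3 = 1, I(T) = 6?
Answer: 2*√42105/3 ≈ 136.80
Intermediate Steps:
V(p) = 3 (V(p) = 3*1 = 3)
s(R) = 1 (s(R) = (-1)² = 1)
v(t) = 1/t
√(v(V(1)) + 18713) = √(1/3 + 18713) = √(⅓ + 18713) = √(56140/3) = 2*√42105/3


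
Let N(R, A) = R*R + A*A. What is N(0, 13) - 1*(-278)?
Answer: 447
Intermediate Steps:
N(R, A) = A**2 + R**2 (N(R, A) = R**2 + A**2 = A**2 + R**2)
N(0, 13) - 1*(-278) = (13**2 + 0**2) - 1*(-278) = (169 + 0) + 278 = 169 + 278 = 447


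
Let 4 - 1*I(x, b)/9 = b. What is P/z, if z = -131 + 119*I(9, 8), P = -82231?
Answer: 82231/4415 ≈ 18.625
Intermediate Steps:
I(x, b) = 36 - 9*b
z = -4415 (z = -131 + 119*(36 - 9*8) = -131 + 119*(36 - 72) = -131 + 119*(-36) = -131 - 4284 = -4415)
P/z = -82231/(-4415) = -82231*(-1/4415) = 82231/4415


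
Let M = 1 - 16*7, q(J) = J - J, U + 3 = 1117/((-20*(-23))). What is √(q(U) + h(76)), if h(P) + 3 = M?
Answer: I*√114 ≈ 10.677*I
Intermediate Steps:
U = -263/460 (U = -3 + 1117/((-20*(-23))) = -3 + 1117/460 = -263/460 ≈ -0.57174)
q(J) = 0
M = -111 (M = 1 - 112 = -111)
h(P) = -114 (h(P) = -3 - 111 = -114)
√(q(U) + h(76)) = √(0 - 114) = √(-114) = I*√114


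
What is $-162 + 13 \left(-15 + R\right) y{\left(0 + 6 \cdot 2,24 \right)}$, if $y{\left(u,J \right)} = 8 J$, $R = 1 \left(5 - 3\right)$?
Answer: $-32610$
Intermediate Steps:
$R = 2$ ($R = 1 \cdot 2 = 2$)
$-162 + 13 \left(-15 + R\right) y{\left(0 + 6 \cdot 2,24 \right)} = -162 + 13 \left(-15 + 2\right) 8 \cdot 24 = -162 + 13 \left(-13\right) 192 = -162 - 32448 = -32610$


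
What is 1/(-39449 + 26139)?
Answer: -1/13310 ≈ -7.5131e-5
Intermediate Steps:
1/(-39449 + 26139) = 1/(-13310) = -1/13310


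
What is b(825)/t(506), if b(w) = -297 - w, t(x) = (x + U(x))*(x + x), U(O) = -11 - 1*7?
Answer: -51/22448 ≈ -0.0022719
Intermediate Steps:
U(O) = -18 (U(O) = -11 - 7 = -18)
t(x) = 2*x*(-18 + x) (t(x) = (x - 18)*(x + x) = (-18 + x)*(2*x) = 2*x*(-18 + x))
b(825)/t(506) = (-297 - 1*825)/((2*506*(-18 + 506))) = (-297 - 825)/((2*506*488)) = -1122/493856 = -1122*1/493856 = -51/22448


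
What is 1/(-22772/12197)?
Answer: -12197/22772 ≈ -0.53561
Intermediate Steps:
1/(-22772/12197) = -12197/22772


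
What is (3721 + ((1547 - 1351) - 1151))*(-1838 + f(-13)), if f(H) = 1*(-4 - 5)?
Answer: -5108802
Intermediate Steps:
f(H) = -9 (f(H) = 1*(-9) = -9)
(3721 + ((1547 - 1351) - 1151))*(-1838 + f(-13)) = (3721 + ((1547 - 1351) - 1151))*(-1838 - 9) = (3721 + (196 - 1151))*(-1847) = (3721 - 955)*(-1847) = 2766*(-1847) = -5108802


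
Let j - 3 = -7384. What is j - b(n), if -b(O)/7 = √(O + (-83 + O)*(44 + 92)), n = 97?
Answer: -7381 + 7*√2001 ≈ -7067.9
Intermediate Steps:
j = -7381 (j = 3 - 7384 = -7381)
b(O) = -7*√(-11288 + 137*O) (b(O) = -7*√(O + (-83 + O)*(44 + 92)) = -7*√(O + (-83 + O)*136) = -7*√(O + (-11288 + 136*O)) = -7*√(-11288 + 137*O))
j - b(n) = -7381 - (-7)*√(-11288 + 137*97) = -7381 - (-7)*√(-11288 + 13289) = -7381 - (-7)*√2001 = -7381 + 7*√2001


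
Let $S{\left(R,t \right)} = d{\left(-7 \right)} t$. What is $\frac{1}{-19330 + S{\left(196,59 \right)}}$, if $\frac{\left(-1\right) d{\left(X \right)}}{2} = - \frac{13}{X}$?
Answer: $- \frac{7}{136844} \approx -5.1153 \cdot 10^{-5}$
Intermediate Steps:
$d{\left(X \right)} = \frac{26}{X}$ ($d{\left(X \right)} = - 2 \left(- \frac{13}{X}\right) = \frac{26}{X}$)
$S{\left(R,t \right)} = - \frac{26 t}{7}$ ($S{\left(R,t \right)} = \frac{26}{-7} t = 26 \left(- \frac{1}{7}\right) t = - \frac{26 t}{7}$)
$\frac{1}{-19330 + S{\left(196,59 \right)}} = \frac{1}{-19330 - \frac{1534}{7}} = \frac{1}{- \frac{136844}{7}} = - \frac{7}{136844}$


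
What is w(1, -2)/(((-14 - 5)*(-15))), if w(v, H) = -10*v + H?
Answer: -4/95 ≈ -0.042105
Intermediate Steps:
w(v, H) = H - 10*v
w(1, -2)/(((-14 - 5)*(-15))) = (-2 - 10*1)/(((-14 - 5)*(-15))) = (-2 - 10)/((-19*(-15))) = -12/285 = -12*1/285 = -4/95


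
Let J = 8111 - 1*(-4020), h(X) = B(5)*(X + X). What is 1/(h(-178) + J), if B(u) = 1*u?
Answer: 1/10351 ≈ 9.6609e-5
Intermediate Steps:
B(u) = u
h(X) = 10*X (h(X) = 5*(X + X) = 5*(2*X) = 10*X)
J = 12131 (J = 8111 + 4020 = 12131)
1/(h(-178) + J) = 1/(10*(-178) + 12131) = 1/(-1780 + 12131) = 1/10351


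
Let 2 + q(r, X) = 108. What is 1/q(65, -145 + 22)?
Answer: 1/106 ≈ 0.0094340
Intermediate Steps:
q(r, X) = 106 (q(r, X) = -2 + 108 = 106)
1/q(65, -145 + 22) = 1/106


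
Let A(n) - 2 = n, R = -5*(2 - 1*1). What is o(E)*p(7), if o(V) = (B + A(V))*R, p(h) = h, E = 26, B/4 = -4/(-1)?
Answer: -1540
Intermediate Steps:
B = 16 (B = 4*(-4/(-1)) = 4*(-4*(-1)) = 4*4 = 16)
R = -5 (R = -5*(2 - 1) = -5*1 = -5)
A(n) = 2 + n
o(V) = -90 - 5*V (o(V) = (16 + (2 + V))*(-5) = (18 + V)*(-5) = -90 - 5*V)
o(E)*p(7) = (-90 - 5*26)*7 = (-90 - 130)*7 = -220*7 = -1540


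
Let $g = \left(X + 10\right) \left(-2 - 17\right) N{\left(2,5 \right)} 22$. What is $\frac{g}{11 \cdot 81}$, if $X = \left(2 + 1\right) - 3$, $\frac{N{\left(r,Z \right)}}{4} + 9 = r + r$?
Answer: $\frac{7600}{81} \approx 93.827$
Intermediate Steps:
$N{\left(r,Z \right)} = -36 + 8 r$ ($N{\left(r,Z \right)} = -36 + 4 \left(r + r\right) = -36 + 4 \cdot 2 r = -36 + 8 r$)
$X = 0$ ($X = 3 - 3 = 0$)
$g = 83600$ ($g = \left(0 + 10\right) \left(-2 - 17\right) \left(-36 + 8 \cdot 2\right) 22 = 10 \left(-19\right) \left(-36 + 16\right) 22 = \left(-190\right) \left(-20\right) 22 = 3800 \cdot 22 = 83600$)
$\frac{g}{11 \cdot 81} = \frac{83600}{11 \cdot 81} = \frac{83600}{891} = 83600 \cdot \frac{1}{891} = \frac{7600}{81}$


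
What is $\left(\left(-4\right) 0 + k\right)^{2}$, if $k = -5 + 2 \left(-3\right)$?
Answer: $121$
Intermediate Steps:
$k = -11$ ($k = -5 - 6 = -11$)
$\left(\left(-4\right) 0 + k\right)^{2} = \left(\left(-4\right) 0 - 11\right)^{2} = \left(0 - 11\right)^{2} = \left(-11\right)^{2} = 121$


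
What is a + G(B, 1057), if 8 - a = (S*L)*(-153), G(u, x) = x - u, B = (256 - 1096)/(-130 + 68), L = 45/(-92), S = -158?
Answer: 18360735/1426 ≈ 12876.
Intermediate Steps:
L = -45/92 (L = 45*(-1/92) = -45/92 ≈ -0.48913)
B = 420/31 (B = -840/(-62) = -840*(-1/62) = 420/31 ≈ 13.548)
a = 544283/46 (a = 8 - (-158*(-45/92))*(-153) = 8 - 3555*(-153)/46 = 8 - 1*(-543915/46) = 8 + 543915/46 = 544283/46 ≈ 11832.)
a + G(B, 1057) = 544283/46 + (1057 - 1*420/31) = 544283/46 + (1057 - 420/31) = 544283/46 + 32347/31 = 18360735/1426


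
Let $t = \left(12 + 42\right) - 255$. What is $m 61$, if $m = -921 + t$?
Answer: $-68442$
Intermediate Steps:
$t = -201$ ($t = 54 - 255 = -201$)
$m = -1122$ ($m = -921 - 201 = -1122$)
$m 61 = \left(-1122\right) 61 = -68442$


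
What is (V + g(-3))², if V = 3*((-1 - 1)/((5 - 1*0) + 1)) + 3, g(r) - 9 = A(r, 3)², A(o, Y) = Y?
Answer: 400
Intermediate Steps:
g(r) = 18 (g(r) = 9 + 3² = 9 + 9 = 18)
V = 2 (V = 3*(-2/((5 + 0) + 1)) + 3 = 3*(-2/(5 + 1)) + 3 = 3*(-2/6) + 3 = 3*(-2*⅙) + 3 = 3*(-⅓) + 3 = -1 + 3 = 2)
(V + g(-3))² = (2 + 18)² = 20² = 400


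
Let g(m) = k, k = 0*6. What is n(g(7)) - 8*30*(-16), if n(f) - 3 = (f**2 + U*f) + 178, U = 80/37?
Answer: 4021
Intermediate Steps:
U = 80/37 (U = 80*(1/37) = 80/37 ≈ 2.1622)
k = 0
g(m) = 0
n(f) = 181 + f**2 + 80*f/37 (n(f) = 3 + ((f**2 + 80*f/37) + 178) = 3 + (178 + f**2 + 80*f/37) = 181 + f**2 + 80*f/37)
n(g(7)) - 8*30*(-16) = (181 + 0**2 + (80/37)*0) - 8*30*(-16) = (181 + 0 + 0) - 240*(-16) = 181 - 1*(-3840) = 181 + 3840 = 4021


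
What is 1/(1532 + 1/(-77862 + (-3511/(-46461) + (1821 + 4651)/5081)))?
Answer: 18380434631959/28158825620092847 ≈ 0.00065274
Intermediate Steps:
1/(1532 + 1/(-77862 + (-3511/(-46461) + (1821 + 4651)/5081))) = 1/(1532 + 1/(-77862 + (-3511*(-1/46461) + 6472*(1/5081)))) = 1/(1532 + 1/(-77862 + (3511/46461 + 6472/5081))) = 1/(1532 + 1/(-77862 + 318534983/236068341)) = 1/(1532 + 1/(-18380434631959/236068341)) = 1/(1532 - 236068341/18380434631959) = 1/(28158825620092847/18380434631959) = 18380434631959/28158825620092847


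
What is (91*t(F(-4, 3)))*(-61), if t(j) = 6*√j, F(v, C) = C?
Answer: -33306*√3 ≈ -57688.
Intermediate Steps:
(91*t(F(-4, 3)))*(-61) = (91*(6*√3))*(-61) = (546*√3)*(-61) = -33306*√3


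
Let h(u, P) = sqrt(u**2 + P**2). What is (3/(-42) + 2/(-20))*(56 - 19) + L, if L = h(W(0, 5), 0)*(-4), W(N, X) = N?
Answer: -222/35 ≈ -6.3429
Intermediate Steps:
h(u, P) = sqrt(P**2 + u**2)
L = 0 (L = sqrt(0**2 + 0**2)*(-4) = sqrt(0 + 0)*(-4) = sqrt(0)*(-4) = 0*(-4) = 0)
(3/(-42) + 2/(-20))*(56 - 19) + L = (3/(-42) + 2/(-20))*(56 - 19) + 0 = (3*(-1/42) + 2*(-1/20))*37 + 0 = (-1/14 - 1/10)*37 + 0 = -6/35*37 + 0 = -222/35 + 0 = -222/35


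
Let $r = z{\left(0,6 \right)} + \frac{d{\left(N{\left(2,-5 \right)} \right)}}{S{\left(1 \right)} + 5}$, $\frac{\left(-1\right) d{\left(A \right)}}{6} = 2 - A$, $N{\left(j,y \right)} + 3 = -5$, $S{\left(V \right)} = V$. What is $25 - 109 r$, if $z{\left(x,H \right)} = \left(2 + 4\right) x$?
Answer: $1115$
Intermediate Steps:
$z{\left(x,H \right)} = 6 x$
$N{\left(j,y \right)} = -8$ ($N{\left(j,y \right)} = -3 - 5 = -8$)
$d{\left(A \right)} = -12 + 6 A$ ($d{\left(A \right)} = - 6 \left(2 - A\right) = -12 + 6 A$)
$r = -10$ ($r = 6 \cdot 0 + \frac{-12 + 6 \left(-8\right)}{1 + 5} = 0 + \frac{-12 - 48}{6} = 0 - 10 = -10$)
$25 - 109 r = 25 - -1090 = 25 + 1090 = 1115$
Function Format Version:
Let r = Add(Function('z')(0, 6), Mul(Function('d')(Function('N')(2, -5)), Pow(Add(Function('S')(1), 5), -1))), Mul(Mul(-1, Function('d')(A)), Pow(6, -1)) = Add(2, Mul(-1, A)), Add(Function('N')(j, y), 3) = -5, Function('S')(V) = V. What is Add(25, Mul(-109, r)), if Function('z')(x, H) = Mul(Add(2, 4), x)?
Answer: 1115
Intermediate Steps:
Function('z')(x, H) = Mul(6, x)
Function('N')(j, y) = -8 (Function('N')(j, y) = Add(-3, -5) = -8)
Function('d')(A) = Add(-12, Mul(6, A)) (Function('d')(A) = Mul(-6, Add(2, Mul(-1, A))) = Add(-12, Mul(6, A)))
r = -10 (r = Add(Mul(6, 0), Mul(Add(-12, Mul(6, -8)), Pow(Add(1, 5), -1))) = Add(0, Mul(Add(-12, -48), Pow(6, -1))) = Add(0, Mul(-60, Rational(1, 6))) = Add(0, -10) = -10)
Add(25, Mul(-109, r)) = Add(25, Mul(-109, -10)) = Add(25, 1090) = 1115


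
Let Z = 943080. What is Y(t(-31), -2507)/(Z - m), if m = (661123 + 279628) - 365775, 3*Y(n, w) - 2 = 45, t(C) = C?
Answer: 1/23496 ≈ 4.2560e-5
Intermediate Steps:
Y(n, w) = 47/3 (Y(n, w) = ⅔ + (⅓)*45 = ⅔ + 15 = 47/3)
m = 574976 (m = 940751 - 365775 = 574976)
Y(t(-31), -2507)/(Z - m) = 47/(3*(943080 - 1*574976)) = 47/(3*(943080 - 574976)) = (47/3)/368104 = (47/3)*(1/368104) = 1/23496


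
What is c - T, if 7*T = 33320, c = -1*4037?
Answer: -8797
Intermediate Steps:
c = -4037
T = 4760 (T = (⅐)*33320 = 4760)
c - T = -4037 - 1*4760 = -4037 - 4760 = -8797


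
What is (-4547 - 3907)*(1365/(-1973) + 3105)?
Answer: -51779059200/1973 ≈ -2.6244e+7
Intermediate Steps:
(-4547 - 3907)*(1365/(-1973) + 3105) = -8454*(1365*(-1/1973) + 3105) = -8454*(-1365/1973 + 3105) = -8454*6124800/1973 = -51779059200/1973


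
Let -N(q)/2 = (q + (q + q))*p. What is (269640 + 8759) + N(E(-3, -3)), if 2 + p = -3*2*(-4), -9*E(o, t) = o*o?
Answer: 278531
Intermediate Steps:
E(o, t) = -o²/9 (E(o, t) = -o*o/9 = -o²/9)
p = 22 (p = -2 - 3*2*(-4) = -2 - 6*(-4) = -2 + 24 = 22)
N(q) = -132*q (N(q) = -2*(q + (q + q))*22 = -2*(q + 2*q)*22 = -2*3*q*22 = -132*q)
(269640 + 8759) + N(E(-3, -3)) = (269640 + 8759) - (-44)*(-3)²/3 = 278399 - (-44)*9/3 = 278399 - 132*(-1) = 278399 + 132 = 278531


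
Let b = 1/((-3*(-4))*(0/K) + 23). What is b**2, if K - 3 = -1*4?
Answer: 1/529 ≈ 0.0018904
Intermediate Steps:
K = -1 (K = 3 - 1*4 = 3 - 4 = -1)
b = 1/23 (b = 1/((-3*(-4))*(0/(-1)) + 23) = 1/(12*(0*(-1)) + 23) = 1/(12*0 + 23) = 1/(0 + 23) = 1/23 ≈ 0.043478)
b**2 = (1/23)**2 = 1/529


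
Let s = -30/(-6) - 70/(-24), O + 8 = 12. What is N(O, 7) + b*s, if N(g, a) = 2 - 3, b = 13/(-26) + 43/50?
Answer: 37/20 ≈ 1.8500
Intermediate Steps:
O = 4 (O = -8 + 12 = 4)
b = 9/25 (b = 13*(-1/26) + 43*(1/50) = -1/2 + 43/50 = 9/25 ≈ 0.36000)
s = 95/12 (s = -30*(-1/6) - 70*(-1/24) = 5 + 35/12 = 95/12 ≈ 7.9167)
N(g, a) = -1
N(O, 7) + b*s = -1 + (9/25)*(95/12) = -1 + 57/20 = 37/20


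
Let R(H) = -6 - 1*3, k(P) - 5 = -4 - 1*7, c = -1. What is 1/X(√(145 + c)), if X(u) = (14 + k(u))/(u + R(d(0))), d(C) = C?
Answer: 3/8 ≈ 0.37500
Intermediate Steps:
k(P) = -6 (k(P) = 5 + (-4 - 1*7) = 5 + (-4 - 7) = 5 - 11 = -6)
R(H) = -9 (R(H) = -6 - 3 = -9)
X(u) = 8/(-9 + u) (X(u) = (14 - 6)/(u - 9) = 8/(-9 + u))
1/X(√(145 + c)) = 1/(8/(-9 + √(145 - 1))) = 1/(8/(-9 + √144)) = 1/(8/(-9 + 12)) = 1/(8/3) = 3/8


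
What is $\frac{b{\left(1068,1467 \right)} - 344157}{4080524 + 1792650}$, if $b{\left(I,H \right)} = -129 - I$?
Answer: $- \frac{172677}{2936587} \approx -0.058802$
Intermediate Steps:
$\frac{b{\left(1068,1467 \right)} - 344157}{4080524 + 1792650} = \frac{\left(-129 - 1068\right) - 344157}{4080524 + 1792650} = \frac{\left(-129 - 1068\right) - 344157}{5873174} = \left(-1197 - 344157\right) \frac{1}{5873174} = \left(-345354\right) \frac{1}{5873174} = - \frac{172677}{2936587}$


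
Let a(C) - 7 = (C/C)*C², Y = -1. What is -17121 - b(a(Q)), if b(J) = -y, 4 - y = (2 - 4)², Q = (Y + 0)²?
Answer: -17121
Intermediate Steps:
Q = 1 (Q = (-1 + 0)² = (-1)² = 1)
y = 0 (y = 4 - (2 - 4)² = 4 - 1*(-2)² = 4 - 1*4 = 4 - 4 = 0)
a(C) = 7 + C² (a(C) = 7 + (C/C)*C² = 7 + 1*C² = 7 + C²)
b(J) = 0 (b(J) = -1*0 = 0)
-17121 - b(a(Q)) = -17121 - 1*0 = -17121 + 0 = -17121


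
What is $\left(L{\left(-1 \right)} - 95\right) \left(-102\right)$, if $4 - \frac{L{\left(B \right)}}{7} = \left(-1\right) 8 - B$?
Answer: $1836$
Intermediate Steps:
$L{\left(B \right)} = 84 + 7 B$ ($L{\left(B \right)} = 28 - 7 \left(\left(-1\right) 8 - B\right) = 28 - 7 \left(-8 - B\right) = 28 + \left(56 + 7 B\right) = 84 + 7 B$)
$\left(L{\left(-1 \right)} - 95\right) \left(-102\right) = \left(\left(84 + 7 \left(-1\right)\right) - 95\right) \left(-102\right) = \left(\left(84 - 7\right) - 95\right) \left(-102\right) = \left(77 - 95\right) \left(-102\right) = \left(-18\right) \left(-102\right) = 1836$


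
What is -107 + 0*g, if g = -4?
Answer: -107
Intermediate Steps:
-107 + 0*g = -107 + 0*(-4) = -107 + 0 = -107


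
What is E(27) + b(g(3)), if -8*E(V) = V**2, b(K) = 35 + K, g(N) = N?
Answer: -425/8 ≈ -53.125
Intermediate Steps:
E(V) = -V**2/8
E(27) + b(g(3)) = -1/8*27**2 + (35 + 3) = -1/8*729 + 38 = -729/8 + 38 = -425/8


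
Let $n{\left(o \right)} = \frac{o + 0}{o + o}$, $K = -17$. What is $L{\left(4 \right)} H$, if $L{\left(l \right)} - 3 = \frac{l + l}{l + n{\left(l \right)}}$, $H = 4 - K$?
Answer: $\frac{301}{3} \approx 100.33$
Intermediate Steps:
$n{\left(o \right)} = \frac{1}{2}$ ($n{\left(o \right)} = \frac{o}{2 o} = o \frac{1}{2 o} = \frac{1}{2}$)
$H = 21$ ($H = 4 - -17 = 4 + 17 = 21$)
$L{\left(l \right)} = 3 + \frac{2 l}{\frac{1}{2} + l}$ ($L{\left(l \right)} = 3 + \frac{l + l}{l + \frac{1}{2}} = 3 + \frac{2 l}{\frac{1}{2} + l}$)
$L{\left(4 \right)} H = \frac{3 + 10 \cdot 4}{1 + 2 \cdot 4} \cdot 21 = \frac{3 + 40}{1 + 8} \cdot 21 = \frac{1}{9} \cdot 43 \cdot 21 = \frac{43}{9} \cdot 21 = \frac{301}{3}$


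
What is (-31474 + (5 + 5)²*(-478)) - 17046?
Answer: -96320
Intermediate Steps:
(-31474 + (5 + 5)²*(-478)) - 17046 = (-31474 + 10²*(-478)) - 17046 = (-31474 + 100*(-478)) - 17046 = (-31474 - 47800) - 17046 = -79274 - 17046 = -96320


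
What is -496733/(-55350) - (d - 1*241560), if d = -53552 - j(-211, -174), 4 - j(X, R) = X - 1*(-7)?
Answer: 16346458733/55350 ≈ 2.9533e+5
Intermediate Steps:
j(X, R) = -3 - X (j(X, R) = 4 - (X - 1*(-7)) = 4 - (X + 7) = 4 - (7 + X) = 4 + (-7 - X) = -3 - X)
d = -53760 (d = -53552 - (-3 - 1*(-211)) = -53552 - (-3 + 211) = -53552 - 1*208 = -53552 - 208 = -53760)
-496733/(-55350) - (d - 1*241560) = -496733/(-55350) - (-53760 - 1*241560) = -496733*(-1/55350) - (-53760 - 241560) = 496733/55350 - 1*(-295320) = 496733/55350 + 295320 = 16346458733/55350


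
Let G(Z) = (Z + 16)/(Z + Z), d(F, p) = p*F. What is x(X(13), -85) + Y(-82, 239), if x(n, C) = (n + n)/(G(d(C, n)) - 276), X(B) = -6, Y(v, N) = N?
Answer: 33584903/140497 ≈ 239.04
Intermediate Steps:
d(F, p) = F*p
G(Z) = (16 + Z)/(2*Z) (G(Z) = (16 + Z)/((2*Z)) = (16 + Z)*(1/(2*Z)) = (16 + Z)/(2*Z))
x(n, C) = 2*n/(-276 + (16 + C*n)/(2*C*n)) (x(n, C) = (n + n)/((16 + C*n)/(2*((C*n))) - 276) = (2*n)/((1/(C*n))*(16 + C*n)/2 - 276) = (2*n)/((16 + C*n)/(2*C*n) - 276) = (2*n)/(-276 + (16 + C*n)/(2*C*n)) = 2*n/(-276 + (16 + C*n)/(2*C*n)))
x(X(13), -85) + Y(-82, 239) = -4*(-85)*(-6)²/(-16 + 551*(-85)*(-6)) + 239 = -4*(-85)*36/(-16 + 281010) + 239 = -4*(-85)*36/280994 + 239 = -4*(-85)*36*1/280994 + 239 = 6120/140497 + 239 = 33584903/140497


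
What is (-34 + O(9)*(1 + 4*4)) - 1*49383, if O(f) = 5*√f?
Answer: -49162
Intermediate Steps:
(-34 + O(9)*(1 + 4*4)) - 1*49383 = (-34 + (5*√9)*(1 + 4*4)) - 1*49383 = (-34 + (5*3)*(1 + 16)) - 49383 = (-34 + 15*17) - 49383 = (-34 + 255) - 49383 = 221 - 49383 = -49162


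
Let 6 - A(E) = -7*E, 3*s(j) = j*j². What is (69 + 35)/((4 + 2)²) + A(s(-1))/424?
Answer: 11057/3816 ≈ 2.8975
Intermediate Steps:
s(j) = j³/3 (s(j) = (j*j²)/3 = j³/3)
A(E) = 6 + 7*E (A(E) = 6 - (-7)*E = 6 + 7*E)
(69 + 35)/((4 + 2)²) + A(s(-1))/424 = (69 + 35)/((4 + 2)²) + (6 + 7*((⅓)*(-1)³))/424 = 104/(6²) + (6 + 7*((⅓)*(-1)))*(1/424) = 104/36 + (6 + 7*(-⅓))*(1/424) = 104*(1/36) + (6 - 7/3)*(1/424) = 26/9 + (11/3)*(1/424) = 26/9 + 11/1272 = 11057/3816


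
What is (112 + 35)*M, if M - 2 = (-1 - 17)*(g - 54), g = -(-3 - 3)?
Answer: 127302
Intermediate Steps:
g = 6 (g = -1*(-6) = 6)
M = 866 (M = 2 + (-1 - 17)*(6 - 54) = 2 - 18*(-48) = 2 + 864 = 866)
(112 + 35)*M = (112 + 35)*866 = 147*866 = 127302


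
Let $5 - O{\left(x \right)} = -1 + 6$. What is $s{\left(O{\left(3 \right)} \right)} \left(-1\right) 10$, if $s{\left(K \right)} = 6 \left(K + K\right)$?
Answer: $0$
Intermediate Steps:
$O{\left(x \right)} = 0$ ($O{\left(x \right)} = 5 - \left(-1 + 6\right) = 5 - 5 = 0$)
$s{\left(K \right)} = 12 K$ ($s{\left(K \right)} = 6 \cdot 2 K = 12 K$)
$s{\left(O{\left(3 \right)} \right)} \left(-1\right) 10 = 12 \cdot 0 \left(-1\right) 10 = 0 \left(-1\right) 10 = 0 \cdot 10 = 0$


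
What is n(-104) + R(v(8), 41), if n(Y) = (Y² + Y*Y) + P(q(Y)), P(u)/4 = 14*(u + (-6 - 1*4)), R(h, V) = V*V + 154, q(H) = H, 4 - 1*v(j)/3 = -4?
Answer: 17083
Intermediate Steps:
v(j) = 24 (v(j) = 12 - 3*(-4) = 12 + 12 = 24)
R(h, V) = 154 + V² (R(h, V) = V² + 154 = 154 + V²)
P(u) = -560 + 56*u (P(u) = 4*(14*(u + (-6 - 1*4))) = 4*(14*(u + (-6 - 4))) = 4*(14*(u - 10)) = 4*(14*(-10 + u)) = 4*(-140 + 14*u) = -560 + 56*u)
n(Y) = -560 + 2*Y² + 56*Y (n(Y) = (Y² + Y*Y) + (-560 + 56*Y) = (Y² + Y²) + (-560 + 56*Y) = 2*Y² + (-560 + 56*Y) = -560 + 2*Y² + 56*Y)
n(-104) + R(v(8), 41) = (-560 + 2*(-104)² + 56*(-104)) + (154 + 41²) = (-560 + 2*10816 - 5824) + (154 + 1681) = (-560 + 21632 - 5824) + 1835 = 15248 + 1835 = 17083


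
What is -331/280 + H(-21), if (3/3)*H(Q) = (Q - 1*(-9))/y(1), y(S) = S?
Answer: -3691/280 ≈ -13.182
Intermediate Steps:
H(Q) = 9 + Q (H(Q) = (Q - 1*(-9))/1 = (Q + 9)*1 = (9 + Q)*1 = 9 + Q)
-331/280 + H(-21) = -331/280 + (9 - 21) = -331*1/280 - 12 = -331/280 - 12 = -3691/280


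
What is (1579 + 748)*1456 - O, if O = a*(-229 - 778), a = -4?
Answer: 3384084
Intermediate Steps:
O = 4028 (O = -4*(-229 - 778) = -4*(-1007) = 4028)
(1579 + 748)*1456 - O = (1579 + 748)*1456 - 1*4028 = 2327*1456 - 4028 = 3388112 - 4028 = 3384084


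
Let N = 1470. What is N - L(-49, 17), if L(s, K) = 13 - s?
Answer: 1408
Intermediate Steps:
N - L(-49, 17) = 1470 - (13 - 1*(-49)) = 1470 - (13 + 49) = 1470 - 1*62 = 1470 - 62 = 1408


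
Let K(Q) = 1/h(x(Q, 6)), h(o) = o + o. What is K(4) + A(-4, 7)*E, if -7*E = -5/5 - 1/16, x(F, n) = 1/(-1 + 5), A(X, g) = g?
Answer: 49/16 ≈ 3.0625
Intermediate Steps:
x(F, n) = ¼ (x(F, n) = 1/4 = ¼)
h(o) = 2*o
K(Q) = 2 (K(Q) = 1/(2*(¼)) = 1/(½) = 2)
E = 17/112 (E = -(-5/5 - 1/16)/7 = -(-5*⅕ - 1*1/16)/7 = -(-1 - 1/16)/7 = -⅐*(-17/16) = 17/112 ≈ 0.15179)
K(4) + A(-4, 7)*E = 2 + 7*(17/112) = 2 + 17/16 = 49/16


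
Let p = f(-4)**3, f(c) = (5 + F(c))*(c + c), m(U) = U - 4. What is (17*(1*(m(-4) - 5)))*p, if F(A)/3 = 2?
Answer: 150605312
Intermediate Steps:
F(A) = 6 (F(A) = 3*2 = 6)
m(U) = -4 + U
f(c) = 22*c (f(c) = (5 + 6)*(c + c) = 11*(2*c) = 22*c)
p = -681472 (p = (22*(-4))**3 = (-88)**3 = -681472)
(17*(1*(m(-4) - 5)))*p = (17*(1*((-4 - 4) - 5)))*(-681472) = (17*(1*(-8 - 5)))*(-681472) = (17*(1*(-13)))*(-681472) = (17*(-13))*(-681472) = -221*(-681472) = 150605312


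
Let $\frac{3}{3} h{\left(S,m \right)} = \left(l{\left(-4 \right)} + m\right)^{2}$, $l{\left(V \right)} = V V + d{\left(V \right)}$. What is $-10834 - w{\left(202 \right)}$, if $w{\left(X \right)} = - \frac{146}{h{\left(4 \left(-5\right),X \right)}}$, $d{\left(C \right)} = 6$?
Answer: $- \frac{271803319}{25088} \approx -10834.0$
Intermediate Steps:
$l{\left(V \right)} = 6 + V^{2}$ ($l{\left(V \right)} = V V + 6 = V^{2} + 6 = 6 + V^{2}$)
$h{\left(S,m \right)} = \left(22 + m\right)^{2}$ ($h{\left(S,m \right)} = \left(\left(6 + \left(-4\right)^{2}\right) + m\right)^{2} = \left(\left(6 + 16\right) + m\right)^{2} = \left(22 + m\right)^{2}$)
$w{\left(X \right)} = - \frac{146}{\left(22 + X\right)^{2}}$
$-10834 - w{\left(202 \right)} = -10834 - - \frac{146}{\left(22 + 202\right)^{2}} = -10834 - - \frac{146}{50176} = -10834 - \left(-146\right) \frac{1}{50176} = -10834 - - \frac{73}{25088} = -10834 + \frac{73}{25088} = - \frac{271803319}{25088}$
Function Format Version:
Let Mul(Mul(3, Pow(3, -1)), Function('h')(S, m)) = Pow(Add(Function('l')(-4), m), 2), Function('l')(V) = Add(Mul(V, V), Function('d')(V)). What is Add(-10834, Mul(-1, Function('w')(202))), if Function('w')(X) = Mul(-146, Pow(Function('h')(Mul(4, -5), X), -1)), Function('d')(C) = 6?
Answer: Rational(-271803319, 25088) ≈ -10834.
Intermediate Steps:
Function('l')(V) = Add(6, Pow(V, 2)) (Function('l')(V) = Add(Mul(V, V), 6) = Add(Pow(V, 2), 6) = Add(6, Pow(V, 2)))
Function('h')(S, m) = Pow(Add(22, m), 2) (Function('h')(S, m) = Pow(Add(Add(6, Pow(-4, 2)), m), 2) = Pow(Add(Add(6, 16), m), 2) = Pow(Add(22, m), 2))
Function('w')(X) = Mul(-146, Pow(Add(22, X), -2)) (Function('w')(X) = Mul(-146, Pow(Pow(Add(22, X), 2), -1)) = Mul(-146, Pow(Add(22, X), -2)))
Add(-10834, Mul(-1, Function('w')(202))) = Add(-10834, Mul(-1, Mul(-146, Pow(Add(22, 202), -2)))) = Add(-10834, Mul(-1, Mul(-146, Pow(224, -2)))) = Add(-10834, Mul(-1, Mul(-146, Rational(1, 50176)))) = Add(-10834, Mul(-1, Rational(-73, 25088))) = Add(-10834, Rational(73, 25088)) = Rational(-271803319, 25088)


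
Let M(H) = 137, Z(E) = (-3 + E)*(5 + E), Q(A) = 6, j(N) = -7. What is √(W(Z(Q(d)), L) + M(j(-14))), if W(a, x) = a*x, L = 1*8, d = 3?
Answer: √401 ≈ 20.025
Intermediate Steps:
L = 8
√(W(Z(Q(d)), L) + M(j(-14))) = √((-15 + 6² + 2*6)*8 + 137) = √((-15 + 36 + 12)*8 + 137) = √(33*8 + 137) = √(264 + 137) = √401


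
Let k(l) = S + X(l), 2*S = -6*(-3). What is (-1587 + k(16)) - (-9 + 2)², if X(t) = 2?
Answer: -1625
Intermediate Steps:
S = 9 (S = (-6*(-3))/2 = (½)*18 = 9)
k(l) = 11 (k(l) = 9 + 2 = 11)
(-1587 + k(16)) - (-9 + 2)² = (-1587 + 11) - (-9 + 2)² = -1576 - 1*(-7)² = -1576 - 1*49 = -1576 - 49 = -1625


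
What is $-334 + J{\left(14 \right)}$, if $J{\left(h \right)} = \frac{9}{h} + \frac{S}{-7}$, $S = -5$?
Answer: $- \frac{4657}{14} \approx -332.64$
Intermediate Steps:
$J{\left(h \right)} = \frac{5}{7} + \frac{9}{h}$ ($J{\left(h \right)} = \frac{9}{h} - \frac{5}{-7} = \frac{9}{h} - - \frac{5}{7} = \frac{9}{h} + \frac{5}{7} = \frac{5}{7} + \frac{9}{h}$)
$-334 + J{\left(14 \right)} = -334 + \left(\frac{5}{7} + \frac{9}{14}\right) = -334 + \frac{19}{14} = - \frac{4657}{14}$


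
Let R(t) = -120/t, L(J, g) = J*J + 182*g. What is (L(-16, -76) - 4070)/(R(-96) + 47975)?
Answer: -70584/191905 ≈ -0.36781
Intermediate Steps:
L(J, g) = J**2 + 182*g
(L(-16, -76) - 4070)/(R(-96) + 47975) = (((-16)**2 + 182*(-76)) - 4070)/(-120/(-96) + 47975) = ((256 - 13832) - 4070)/(-120*(-1/96) + 47975) = (-13576 - 4070)/(5/4 + 47975) = -17646/191905/4 = -17646*4/191905 = -70584/191905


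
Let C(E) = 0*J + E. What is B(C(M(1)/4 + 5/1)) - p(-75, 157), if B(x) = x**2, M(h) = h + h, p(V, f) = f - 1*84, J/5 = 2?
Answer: -171/4 ≈ -42.750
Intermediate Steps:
J = 10 (J = 5*2 = 10)
p(V, f) = -84 + f (p(V, f) = f - 84 = -84 + f)
M(h) = 2*h
C(E) = E (C(E) = 0*10 + E = 0 + E = E)
B(C(M(1)/4 + 5/1)) - p(-75, 157) = ((2*1)/4 + 5/1)**2 - (-84 + 157) = (2*(1/4) + 5*1)**2 - 1*73 = (1/2 + 5)**2 - 73 = (11/2)**2 - 73 = 121/4 - 73 = -171/4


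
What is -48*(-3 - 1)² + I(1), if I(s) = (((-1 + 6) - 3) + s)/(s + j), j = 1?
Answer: -1533/2 ≈ -766.50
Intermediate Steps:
I(s) = (2 + s)/(1 + s) (I(s) = (((-1 + 6) - 3) + s)/(s + 1) = ((5 - 3) + s)/(1 + s) = (2 + s)/(1 + s))
-48*(-3 - 1)² + I(1) = -48*(-3 - 1)² + (2 + 1)/(1 + 1) = -48*(-4)² + 3/2 = -48*16 + (½)*3 = -768 + 3/2 = -1533/2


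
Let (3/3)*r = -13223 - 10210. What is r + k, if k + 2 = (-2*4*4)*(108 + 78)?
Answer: -29387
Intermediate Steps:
r = -23433 (r = -13223 - 10210 = -23433)
k = -5954 (k = -2 + (-2*4*4)*(108 + 78) = -2 - 8*4*186 = -2 - 32*186 = -2 - 5952 = -5954)
r + k = -23433 - 5954 = -29387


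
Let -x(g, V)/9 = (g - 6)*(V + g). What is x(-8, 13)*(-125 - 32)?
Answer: -98910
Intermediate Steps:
x(g, V) = -9*(-6 + g)*(V + g) (x(g, V) = -9*(g - 6)*(V + g) = -9*(-6 + g)*(V + g))
x(-8, 13)*(-125 - 32) = (-9*(-8)**2 + 54*13 + 54*(-8) - 9*13*(-8))*(-125 - 32) = (-9*64 + 702 - 432 + 936)*(-157) = (-576 + 702 - 432 + 936)*(-157) = 630*(-157) = -98910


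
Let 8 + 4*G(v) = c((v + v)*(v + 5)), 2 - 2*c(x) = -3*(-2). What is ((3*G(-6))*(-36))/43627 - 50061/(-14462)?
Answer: 2187915987/630933674 ≈ 3.4677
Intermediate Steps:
c(x) = -2 (c(x) = 1 - (-1)*3*(-2)/2 = 1 - (-1)*(-6)/2 = 1 - ½*6 = 1 - 3 = -2)
G(v) = -5/2 (G(v) = -2 + (¼)*(-2) = -2 - ½ = -5/2)
((3*G(-6))*(-36))/43627 - 50061/(-14462) = ((3*(-5/2))*(-36))/43627 - 50061/(-14462) = -15/2*(-36)*(1/43627) - 50061*(-1/14462) = 270*(1/43627) + 50061/14462 = 270/43627 + 50061/14462 = 2187915987/630933674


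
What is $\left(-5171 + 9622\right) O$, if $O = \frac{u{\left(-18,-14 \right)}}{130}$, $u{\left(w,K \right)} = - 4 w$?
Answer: $\frac{160236}{65} \approx 2465.2$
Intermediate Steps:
$O = \frac{36}{65}$ ($O = \frac{\left(-4\right) \left(-18\right)}{130} = 72 \cdot \frac{1}{130} = \frac{36}{65} \approx 0.55385$)
$\left(-5171 + 9622\right) O = \left(-5171 + 9622\right) \frac{36}{65} = 4451 \cdot \frac{36}{65} = \frac{160236}{65}$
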